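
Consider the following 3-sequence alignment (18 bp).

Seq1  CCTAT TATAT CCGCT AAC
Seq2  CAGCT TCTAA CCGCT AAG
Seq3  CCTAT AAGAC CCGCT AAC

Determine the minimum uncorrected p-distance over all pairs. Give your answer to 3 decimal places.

Pairwise Hamming distances:
  Seq1 vs Seq2: 6
  Seq1 vs Seq3: 3
  Seq2 vs Seq3: 8
The smallest is 3 mismatches, between Seq1 and Seq3; p = 3/18 = 0.167.

0.167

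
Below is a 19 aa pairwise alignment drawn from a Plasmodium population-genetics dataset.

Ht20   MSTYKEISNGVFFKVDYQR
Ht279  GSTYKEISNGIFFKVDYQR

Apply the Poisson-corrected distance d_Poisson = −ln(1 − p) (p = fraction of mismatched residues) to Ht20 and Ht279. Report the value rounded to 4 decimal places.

0.1112

Differing sites — 1:M/G; 11:V/I.
p = 2/19 = 0.105263.
d = −ln(1 − 0.105263) = −ln(0.894737) = 0.1112.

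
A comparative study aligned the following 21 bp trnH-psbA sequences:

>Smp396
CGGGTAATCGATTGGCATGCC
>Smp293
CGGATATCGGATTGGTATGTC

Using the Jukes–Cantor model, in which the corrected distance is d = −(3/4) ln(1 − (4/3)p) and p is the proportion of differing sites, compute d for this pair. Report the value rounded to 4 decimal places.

Differing sites — 4:G/A; 7:A/T; 8:T/C; 9:C/G; 16:C/T; 20:C/T.
p = 6/21 = 0.285714.
d = −0.75 · ln(1 − (4/3)·0.285714) = −0.75 · ln(0.619048) = −0.75 · (-0.479572) = 0.3597.

0.3597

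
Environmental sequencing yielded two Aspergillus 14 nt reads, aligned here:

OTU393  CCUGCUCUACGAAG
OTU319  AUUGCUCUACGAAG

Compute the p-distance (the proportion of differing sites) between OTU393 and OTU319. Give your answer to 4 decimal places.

Differing sites — 1:C/A; 2:C/U.
There are 2 differences over 14 sites, so p = 2/14 = 0.1429.

0.1429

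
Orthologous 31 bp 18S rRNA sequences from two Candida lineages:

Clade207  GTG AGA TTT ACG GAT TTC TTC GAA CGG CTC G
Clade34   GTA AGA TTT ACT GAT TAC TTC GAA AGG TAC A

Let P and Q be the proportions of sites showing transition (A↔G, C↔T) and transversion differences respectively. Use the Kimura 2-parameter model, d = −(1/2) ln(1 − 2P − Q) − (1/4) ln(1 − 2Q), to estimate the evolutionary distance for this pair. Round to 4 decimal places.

0.2694

Mismatches occur at site 3 (G→A, transition), site 12 (G→T, transversion), site 17 (T→A, transversion), site 25 (C→A, transversion), site 28 (C→T, transition), site 29 (T→A, transversion), site 31 (G→A, transition).
Of the 7 differences, 3 transitions and 4 transversions over 31 sites: P = 3/31 = 0.096774, Q = 4/31 = 0.129032.
d = −0.5·ln(0.677420) − 0.25·ln(0.741936) = −0.5·(-0.389464) − 0.25·(-0.298492) = 0.2694.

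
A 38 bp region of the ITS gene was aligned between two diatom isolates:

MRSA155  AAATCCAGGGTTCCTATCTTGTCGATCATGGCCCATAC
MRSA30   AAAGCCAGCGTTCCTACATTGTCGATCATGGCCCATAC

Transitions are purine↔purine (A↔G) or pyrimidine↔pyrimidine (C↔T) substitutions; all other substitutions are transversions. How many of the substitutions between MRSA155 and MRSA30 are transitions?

1

Mismatches occur at site 4 (T/G, transversion), site 9 (G/C, transversion), site 17 (T/C, transition), site 18 (C/A, transversion).
Of the 4 differences, 1 transition and 3 transversions, so the answer is 1.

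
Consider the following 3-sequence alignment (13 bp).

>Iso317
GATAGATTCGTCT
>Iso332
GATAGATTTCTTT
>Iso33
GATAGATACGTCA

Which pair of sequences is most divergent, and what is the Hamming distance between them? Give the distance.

5

Pairwise Hamming distances:
  Iso317 vs Iso332: 3
  Iso317 vs Iso33: 2
  Iso332 vs Iso33: 5
The largest is 5, between Iso332 and Iso33.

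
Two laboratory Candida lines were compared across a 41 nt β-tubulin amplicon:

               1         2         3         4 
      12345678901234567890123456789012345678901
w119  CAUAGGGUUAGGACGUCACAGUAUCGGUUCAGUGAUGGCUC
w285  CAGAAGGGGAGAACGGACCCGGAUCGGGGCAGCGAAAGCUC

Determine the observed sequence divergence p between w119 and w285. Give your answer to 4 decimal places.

0.3659

Differing sites — 3:U/G; 5:G/A; 8:U/G; 9:U/G; 12:G/A; 16:U/G; 17:C/A; 18:A/C; 20:A/C; 22:U/G; 28:U/G; 29:U/G; 33:U/C; 36:U/A; 37:G/A.
There are 15 differences over 41 sites, so p = 15/41 = 0.3659.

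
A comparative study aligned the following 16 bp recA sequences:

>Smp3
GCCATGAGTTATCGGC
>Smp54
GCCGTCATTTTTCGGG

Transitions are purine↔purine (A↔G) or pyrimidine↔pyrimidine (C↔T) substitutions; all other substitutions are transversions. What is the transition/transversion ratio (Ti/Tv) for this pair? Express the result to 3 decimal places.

0.250

Mismatches occur at site 4 (A→G, transition), site 6 (G→C, transversion), site 8 (G→T, transversion), site 11 (A→T, transversion), site 16 (C→G, transversion).
Of the 5 differences, 1 transition and 4 transversions, so Ti/Tv = 1/4 = 0.250.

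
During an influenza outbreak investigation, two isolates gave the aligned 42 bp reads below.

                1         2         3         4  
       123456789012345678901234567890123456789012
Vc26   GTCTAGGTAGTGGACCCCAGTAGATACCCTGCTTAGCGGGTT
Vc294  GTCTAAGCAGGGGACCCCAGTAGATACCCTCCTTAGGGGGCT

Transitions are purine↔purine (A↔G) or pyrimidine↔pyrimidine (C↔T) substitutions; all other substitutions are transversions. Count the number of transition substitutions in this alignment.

Differing sites — 6:G/A (Ti); 8:T/C (Ti); 11:T/G (Tv); 31:G/C (Tv); 37:C/G (Tv); 41:T/C (Ti).
Of the 6 differences, 3 transitions and 3 transversions, so the answer is 3.

3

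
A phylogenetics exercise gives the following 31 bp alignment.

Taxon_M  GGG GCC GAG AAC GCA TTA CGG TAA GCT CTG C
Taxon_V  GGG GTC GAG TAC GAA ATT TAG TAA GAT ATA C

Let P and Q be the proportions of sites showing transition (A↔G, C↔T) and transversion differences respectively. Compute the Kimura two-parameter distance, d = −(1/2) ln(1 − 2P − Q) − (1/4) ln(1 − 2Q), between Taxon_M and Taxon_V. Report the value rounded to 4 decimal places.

Differing sites — 5:C/T (Ti); 10:A/T (Tv); 14:C/A (Tv); 16:T/A (Tv); 18:A/T (Tv); 19:C/T (Ti); 20:G/A (Ti); 26:C/A (Tv); 28:C/A (Tv); 30:G/A (Ti).
Of the 10 differences, 4 transitions and 6 transversions over 31 sites: P = 4/31 = 0.129032, Q = 6/31 = 0.193548.
d = −0.5·ln(0.548388) − 0.25·ln(0.612904) = −0.5·(-0.600772) − 0.25·(-0.489547) = 0.4228.

0.4228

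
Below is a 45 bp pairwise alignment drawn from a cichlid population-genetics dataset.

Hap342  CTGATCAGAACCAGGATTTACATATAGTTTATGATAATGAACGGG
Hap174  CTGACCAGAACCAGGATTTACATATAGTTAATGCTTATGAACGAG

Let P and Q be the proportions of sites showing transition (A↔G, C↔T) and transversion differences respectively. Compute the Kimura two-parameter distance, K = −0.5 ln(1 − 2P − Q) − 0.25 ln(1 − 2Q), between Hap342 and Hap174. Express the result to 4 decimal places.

0.1203

The sequences differ at positions 5 (T/C, transition), 30 (T/A, transversion), 34 (A/C, transversion), 36 (A/T, transversion), 44 (G/A, transition).
Of the 5 differences, 2 transitions and 3 transversions over 45 sites: P = 2/45 = 0.044444, Q = 3/45 = 0.066667.
d = −0.5·ln(0.844445) − 0.25·ln(0.866666) = −0.5·(-0.169076) − 0.25·(-0.143102) = 0.1203.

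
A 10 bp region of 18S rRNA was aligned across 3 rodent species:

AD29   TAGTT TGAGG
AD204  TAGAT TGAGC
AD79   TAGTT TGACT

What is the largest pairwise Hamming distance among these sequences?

3

Pairwise Hamming distances:
  AD29 vs AD204: 2
  AD29 vs AD79: 2
  AD204 vs AD79: 3
The largest is 3, between AD204 and AD79.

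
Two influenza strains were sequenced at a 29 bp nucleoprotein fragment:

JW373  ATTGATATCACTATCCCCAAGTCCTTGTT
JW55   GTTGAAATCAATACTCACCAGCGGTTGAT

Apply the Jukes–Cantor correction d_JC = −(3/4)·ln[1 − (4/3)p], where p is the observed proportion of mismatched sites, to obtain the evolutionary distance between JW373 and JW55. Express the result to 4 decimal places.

The sequences differ at positions 1 (A/G), 6 (T/A), 11 (C/A), 14 (T/C), 15 (C/T), 17 (C/A), 19 (A/C), 22 (T/C), 23 (C/G), 24 (C/G), 28 (T/A).
p = 11/29 = 0.379310.
d = −0.75 · ln(1 − (4/3)·0.379310) = −0.75 · ln(0.494253) = −0.75 · (-0.704708) = 0.5285.

0.5285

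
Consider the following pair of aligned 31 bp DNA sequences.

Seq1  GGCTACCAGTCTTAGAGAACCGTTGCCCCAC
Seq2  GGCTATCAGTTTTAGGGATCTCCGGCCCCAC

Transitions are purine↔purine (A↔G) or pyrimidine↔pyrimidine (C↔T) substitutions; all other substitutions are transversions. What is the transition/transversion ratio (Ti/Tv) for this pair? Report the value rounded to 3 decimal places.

1.667

Mismatches occur at site 6 (C→T, transition), site 11 (C→T, transition), site 16 (A→G, transition), site 19 (A→T, transversion), site 21 (C→T, transition), site 22 (G→C, transversion), site 23 (T→C, transition), site 24 (T→G, transversion).
Of the 8 differences, 5 transitions and 3 transversions, so Ti/Tv = 5/3 = 1.667.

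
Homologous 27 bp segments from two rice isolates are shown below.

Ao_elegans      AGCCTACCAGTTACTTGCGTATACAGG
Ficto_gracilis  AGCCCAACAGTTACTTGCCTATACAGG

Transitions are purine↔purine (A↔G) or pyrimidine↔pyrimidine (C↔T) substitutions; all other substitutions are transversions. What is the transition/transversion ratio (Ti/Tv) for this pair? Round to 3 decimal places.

Differing sites — 5:T/C (Ti); 7:C/A (Tv); 19:G/C (Tv).
Of the 3 differences, 1 transition and 2 transversions, so Ti/Tv = 1/2 = 0.500.

0.500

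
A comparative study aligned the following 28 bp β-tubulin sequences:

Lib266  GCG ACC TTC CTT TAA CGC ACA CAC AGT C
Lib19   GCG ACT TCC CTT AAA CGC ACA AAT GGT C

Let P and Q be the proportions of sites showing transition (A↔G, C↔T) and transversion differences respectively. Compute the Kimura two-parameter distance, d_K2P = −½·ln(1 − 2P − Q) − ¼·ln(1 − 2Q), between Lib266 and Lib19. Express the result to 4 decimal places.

Differing sites — 6:C/T (Ti); 8:T/C (Ti); 13:T/A (Tv); 22:C/A (Tv); 24:C/T (Ti); 25:A/G (Ti).
Of the 6 differences, 4 transitions and 2 transversions over 28 sites: P = 4/28 = 0.142857, Q = 2/28 = 0.071429.
d = −0.5·ln(0.642857) − 0.25·ln(0.857142) = −0.5·(-0.441833) − 0.25·(-0.154152) = 0.2595.

0.2595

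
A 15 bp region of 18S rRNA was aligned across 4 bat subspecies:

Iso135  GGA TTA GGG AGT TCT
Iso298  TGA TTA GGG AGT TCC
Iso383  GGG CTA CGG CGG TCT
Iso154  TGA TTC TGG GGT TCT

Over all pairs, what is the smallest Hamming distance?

Pairwise Hamming distances:
  Iso135 vs Iso298: 2
  Iso135 vs Iso383: 5
  Iso135 vs Iso154: 4
  Iso298 vs Iso383: 7
  Iso298 vs Iso154: 4
  Iso383 vs Iso154: 7
The smallest is 2, between Iso135 and Iso298.

2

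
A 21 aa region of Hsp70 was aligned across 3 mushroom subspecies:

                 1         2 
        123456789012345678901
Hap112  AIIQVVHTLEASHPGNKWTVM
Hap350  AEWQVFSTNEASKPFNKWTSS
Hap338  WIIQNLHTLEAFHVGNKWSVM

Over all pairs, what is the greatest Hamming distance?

14

Pairwise Hamming distances:
  Hap112 vs Hap350: 9
  Hap112 vs Hap338: 6
  Hap350 vs Hap338: 14
The largest is 14, between Hap350 and Hap338.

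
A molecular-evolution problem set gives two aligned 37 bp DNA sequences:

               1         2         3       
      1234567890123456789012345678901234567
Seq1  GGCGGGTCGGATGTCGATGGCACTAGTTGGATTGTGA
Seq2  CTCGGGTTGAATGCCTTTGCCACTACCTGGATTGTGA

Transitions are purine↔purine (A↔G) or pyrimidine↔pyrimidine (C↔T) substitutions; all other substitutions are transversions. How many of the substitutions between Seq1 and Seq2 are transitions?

Differing sites — 1:G/C (Tv); 2:G/T (Tv); 8:C/T (Ti); 10:G/A (Ti); 14:T/C (Ti); 16:G/T (Tv); 17:A/T (Tv); 20:G/C (Tv); 26:G/C (Tv); 27:T/C (Ti).
Of the 10 differences, 4 transitions and 6 transversions, so the answer is 4.

4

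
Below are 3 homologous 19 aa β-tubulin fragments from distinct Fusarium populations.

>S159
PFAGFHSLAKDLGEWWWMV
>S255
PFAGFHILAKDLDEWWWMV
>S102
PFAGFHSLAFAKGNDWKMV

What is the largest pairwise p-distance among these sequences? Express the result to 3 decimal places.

0.421

Pairwise Hamming distances:
  S159 vs S255: 2
  S159 vs S102: 6
  S255 vs S102: 8
The largest is 8 mismatches, between S255 and S102; p = 8/19 = 0.421.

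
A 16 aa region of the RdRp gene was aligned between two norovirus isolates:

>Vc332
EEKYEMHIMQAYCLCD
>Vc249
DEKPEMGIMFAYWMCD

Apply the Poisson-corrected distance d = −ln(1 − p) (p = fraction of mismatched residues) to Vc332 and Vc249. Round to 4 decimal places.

Differing sites — 1:E/D; 4:Y/P; 7:H/G; 10:Q/F; 13:C/W; 14:L/M.
p = 6/16 = 0.375000.
d = −ln(1 − 0.375000) = −ln(0.625000) = 0.4700.

0.4700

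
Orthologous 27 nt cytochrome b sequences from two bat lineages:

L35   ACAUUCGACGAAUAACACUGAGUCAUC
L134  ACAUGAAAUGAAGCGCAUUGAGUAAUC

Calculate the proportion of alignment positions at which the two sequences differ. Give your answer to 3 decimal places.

0.333

Differing sites — 5:U/G; 6:C/A; 7:G/A; 9:C/U; 13:U/G; 14:A/C; 15:A/G; 18:C/U; 24:C/A.
There are 9 differences over 27 sites, so p = 9/27 = 0.333.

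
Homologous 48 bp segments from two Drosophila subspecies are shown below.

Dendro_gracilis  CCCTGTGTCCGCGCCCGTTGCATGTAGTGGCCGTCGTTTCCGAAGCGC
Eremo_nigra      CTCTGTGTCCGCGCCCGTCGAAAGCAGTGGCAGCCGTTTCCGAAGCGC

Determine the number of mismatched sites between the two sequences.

The sequences differ at positions 2 (C/T), 19 (T/C), 21 (C/A), 23 (T/A), 25 (T/C), 32 (C/A), 34 (T/C).
That gives 7 mismatches out of 48 aligned sites, so the Hamming distance is 7.

7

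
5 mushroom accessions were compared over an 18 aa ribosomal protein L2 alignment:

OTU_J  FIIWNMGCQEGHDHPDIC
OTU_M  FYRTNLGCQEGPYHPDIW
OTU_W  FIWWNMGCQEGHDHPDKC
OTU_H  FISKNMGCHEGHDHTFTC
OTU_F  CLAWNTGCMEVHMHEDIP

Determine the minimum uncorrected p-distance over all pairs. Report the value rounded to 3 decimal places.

Pairwise Hamming distances:
  OTU_J vs OTU_M: 7
  OTU_J vs OTU_W: 2
  OTU_J vs OTU_H: 6
  OTU_J vs OTU_F: 9
  OTU_M vs OTU_W: 8
  OTU_M vs OTU_H: 11
  OTU_M vs OTU_F: 11
  OTU_W vs OTU_H: 6
  OTU_W vs OTU_F: 10
  OTU_H vs OTU_F: 12
The smallest is 2 mismatches, between OTU_J and OTU_W; p = 2/18 = 0.111.

0.111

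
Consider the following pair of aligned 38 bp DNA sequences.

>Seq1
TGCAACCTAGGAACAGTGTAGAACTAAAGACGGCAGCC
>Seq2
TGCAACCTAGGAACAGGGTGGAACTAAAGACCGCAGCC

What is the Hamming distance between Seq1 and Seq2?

3

Differing sites — 17:T/G; 20:A/G; 32:G/C.
That gives 3 mismatches out of 38 aligned sites, so the Hamming distance is 3.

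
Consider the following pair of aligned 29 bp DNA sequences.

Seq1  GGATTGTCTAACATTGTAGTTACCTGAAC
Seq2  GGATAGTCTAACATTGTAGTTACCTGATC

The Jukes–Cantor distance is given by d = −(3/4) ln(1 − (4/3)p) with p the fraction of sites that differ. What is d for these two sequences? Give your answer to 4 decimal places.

The sequences differ at positions 5 (T/A), 28 (A/T).
p = 2/29 = 0.068966.
d = −0.75 · ln(1 − (4/3)·0.068966) = −0.75 · ln(0.908045) = −0.75 · (-0.096461) = 0.0723.

0.0723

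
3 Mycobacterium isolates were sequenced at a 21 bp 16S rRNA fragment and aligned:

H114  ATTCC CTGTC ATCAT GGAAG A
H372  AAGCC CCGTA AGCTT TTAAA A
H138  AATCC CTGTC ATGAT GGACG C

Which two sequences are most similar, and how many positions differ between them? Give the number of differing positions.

Pairwise Hamming distances:
  H114 vs H372: 9
  H114 vs H138: 4
  H372 vs H138: 11
The smallest is 4, between H114 and H138.

4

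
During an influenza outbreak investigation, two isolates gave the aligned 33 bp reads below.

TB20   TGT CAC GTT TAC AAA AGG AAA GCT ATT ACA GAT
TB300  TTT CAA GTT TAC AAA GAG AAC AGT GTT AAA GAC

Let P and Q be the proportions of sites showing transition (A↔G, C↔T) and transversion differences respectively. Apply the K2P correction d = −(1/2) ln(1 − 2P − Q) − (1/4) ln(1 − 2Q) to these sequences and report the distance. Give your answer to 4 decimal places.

Differing sites — 2:G/T (Tv); 6:C/A (Tv); 16:A/G (Ti); 17:G/A (Ti); 21:A/C (Tv); 22:G/A (Ti); 23:C/G (Tv); 25:A/G (Ti); 29:C/A (Tv); 33:T/C (Ti).
Of the 10 differences, 5 transitions and 5 transversions over 33 sites: P = 5/33 = 0.151515, Q = 5/33 = 0.151515.
d = −0.5·ln(0.545455) − 0.25·ln(0.696970) = −0.5·(-0.606135) − 0.25·(-0.361013) = 0.3933.

0.3933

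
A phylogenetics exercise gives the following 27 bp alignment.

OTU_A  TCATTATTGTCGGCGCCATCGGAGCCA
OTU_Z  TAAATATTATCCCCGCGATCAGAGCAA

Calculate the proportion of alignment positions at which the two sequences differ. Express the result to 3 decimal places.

Mismatches occur at site 2 (C↔A), site 4 (T↔A), site 9 (G↔A), site 12 (G↔C), site 13 (G↔C), site 17 (C↔G), site 21 (G↔A), site 26 (C↔A).
There are 8 differences over 27 sites, so p = 8/27 = 0.296.

0.296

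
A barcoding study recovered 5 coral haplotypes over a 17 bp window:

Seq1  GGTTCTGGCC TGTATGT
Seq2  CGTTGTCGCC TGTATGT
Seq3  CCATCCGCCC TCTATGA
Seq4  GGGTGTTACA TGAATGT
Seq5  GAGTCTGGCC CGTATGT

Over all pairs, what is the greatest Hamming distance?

Pairwise Hamming distances:
  Seq1 vs Seq2: 3
  Seq1 vs Seq3: 7
  Seq1 vs Seq4: 6
  Seq1 vs Seq5: 3
  Seq2 vs Seq3: 8
  Seq2 vs Seq4: 6
  Seq2 vs Seq5: 6
  Seq3 vs Seq4: 11
  Seq3 vs Seq5: 8
  Seq4 vs Seq5: 7
The largest is 11, between Seq3 and Seq4.

11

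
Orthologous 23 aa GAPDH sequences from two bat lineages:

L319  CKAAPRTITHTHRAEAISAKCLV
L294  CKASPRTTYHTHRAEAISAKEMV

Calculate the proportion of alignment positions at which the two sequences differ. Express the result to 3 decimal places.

0.217

Differing sites — 4:A/S; 8:I/T; 9:T/Y; 21:C/E; 22:L/M.
There are 5 differences over 23 sites, so p = 5/23 = 0.217.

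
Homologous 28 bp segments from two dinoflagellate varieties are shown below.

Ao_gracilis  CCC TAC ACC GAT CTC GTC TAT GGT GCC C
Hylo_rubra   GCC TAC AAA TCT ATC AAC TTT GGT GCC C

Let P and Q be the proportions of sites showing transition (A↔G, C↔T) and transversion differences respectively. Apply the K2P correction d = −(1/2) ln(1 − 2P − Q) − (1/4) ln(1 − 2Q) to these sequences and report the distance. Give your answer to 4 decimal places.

0.4327

Differing sites — 1:C/G (Tv); 8:C/A (Tv); 9:C/A (Tv); 10:G/T (Tv); 11:A/C (Tv); 13:C/A (Tv); 16:G/A (Ti); 17:T/A (Tv); 20:A/T (Tv).
Of the 9 differences, 1 transition and 8 transversions over 28 sites: P = 1/28 = 0.035714, Q = 8/28 = 0.285714.
d = −0.5·ln(0.642858) − 0.25·ln(0.428572) = −0.5·(-0.441831) − 0.25·(-0.847297) = 0.4327.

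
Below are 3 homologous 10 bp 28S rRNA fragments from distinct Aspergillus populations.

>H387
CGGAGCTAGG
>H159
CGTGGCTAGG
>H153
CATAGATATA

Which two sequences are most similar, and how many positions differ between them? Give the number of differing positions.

2

Pairwise Hamming distances:
  H387 vs H159: 2
  H387 vs H153: 5
  H159 vs H153: 5
The smallest is 2, between H387 and H159.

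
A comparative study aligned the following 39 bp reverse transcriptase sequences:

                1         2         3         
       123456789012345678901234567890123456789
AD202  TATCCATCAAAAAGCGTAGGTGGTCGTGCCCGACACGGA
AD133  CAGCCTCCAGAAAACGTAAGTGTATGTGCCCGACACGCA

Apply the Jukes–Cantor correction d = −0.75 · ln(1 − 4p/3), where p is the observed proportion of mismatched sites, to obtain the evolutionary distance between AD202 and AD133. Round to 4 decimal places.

0.3538

Differing sites — 1:T/C; 3:T/G; 6:A/T; 7:T/C; 10:A/G; 14:G/A; 19:G/A; 23:G/T; 24:T/A; 25:C/T; 38:G/C.
p = 11/39 = 0.282051.
d = −0.75 · ln(1 − (4/3)·0.282051) = −0.75 · ln(0.623932) = −0.75 · (-0.471714) = 0.3538.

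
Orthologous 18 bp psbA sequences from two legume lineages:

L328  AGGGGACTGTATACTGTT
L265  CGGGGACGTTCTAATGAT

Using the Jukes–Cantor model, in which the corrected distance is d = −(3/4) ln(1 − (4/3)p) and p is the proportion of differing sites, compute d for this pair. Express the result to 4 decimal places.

0.4408

Differing sites — 1:A/C; 8:T/G; 9:G/T; 11:A/C; 14:C/A; 17:T/A.
p = 6/18 = 0.333333.
d = −0.75 · ln(1 − (4/3)·0.333333) = −0.75 · ln(0.555556) = −0.75 · (-0.587786) = 0.4408.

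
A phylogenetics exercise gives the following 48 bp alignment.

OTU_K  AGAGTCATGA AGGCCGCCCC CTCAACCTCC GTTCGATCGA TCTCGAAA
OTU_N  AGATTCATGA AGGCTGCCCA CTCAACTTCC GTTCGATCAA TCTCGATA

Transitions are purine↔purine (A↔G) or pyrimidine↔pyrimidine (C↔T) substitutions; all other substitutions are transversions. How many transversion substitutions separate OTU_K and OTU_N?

The sequences differ at positions 4 (G/T, transversion), 15 (C/T, transition), 20 (C/A, transversion), 27 (C/T, transition), 39 (G/A, transition), 47 (A/T, transversion).
Of the 6 differences, 3 transitions and 3 transversions, so the answer is 3.

3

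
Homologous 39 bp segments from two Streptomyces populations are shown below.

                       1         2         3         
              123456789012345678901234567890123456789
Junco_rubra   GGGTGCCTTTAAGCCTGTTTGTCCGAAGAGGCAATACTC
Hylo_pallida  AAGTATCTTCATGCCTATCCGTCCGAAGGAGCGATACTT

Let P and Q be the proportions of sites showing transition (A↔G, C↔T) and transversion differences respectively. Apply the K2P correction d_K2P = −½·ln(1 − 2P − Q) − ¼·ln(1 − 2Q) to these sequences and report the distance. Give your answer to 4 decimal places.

Mismatches occur at site 1 (G↔A, transition), site 2 (G↔A, transition), site 5 (G↔A, transition), site 6 (C↔T, transition), site 10 (T↔C, transition), site 12 (A↔T, transversion), site 17 (G↔A, transition), site 19 (T↔C, transition), site 20 (T↔C, transition), site 29 (A↔G, transition), site 30 (G↔A, transition), site 33 (A↔G, transition), site 39 (C↔T, transition).
Of the 13 differences, 12 transitions and 1 transversion over 39 sites: P = 12/39 = 0.307692, Q = 1/39 = 0.025641.
d = −0.5·ln(0.358975) − 0.25·ln(0.948718) = −0.5·(-1.024503) − 0.25·(-0.052644) = 0.5254.

0.5254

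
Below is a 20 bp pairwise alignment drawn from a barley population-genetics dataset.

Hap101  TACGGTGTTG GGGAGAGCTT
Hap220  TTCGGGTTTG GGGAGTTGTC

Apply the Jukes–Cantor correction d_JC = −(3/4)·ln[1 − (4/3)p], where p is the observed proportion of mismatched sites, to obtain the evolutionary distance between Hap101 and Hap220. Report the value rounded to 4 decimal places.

Differing sites — 2:A/T; 6:T/G; 7:G/T; 16:A/T; 17:G/T; 18:C/G; 20:T/C.
p = 7/20 = 0.350000.
d = −0.75 · ln(1 − (4/3)·0.350000) = −0.75 · ln(0.533333) = −0.75 · (-0.628609) = 0.4715.

0.4715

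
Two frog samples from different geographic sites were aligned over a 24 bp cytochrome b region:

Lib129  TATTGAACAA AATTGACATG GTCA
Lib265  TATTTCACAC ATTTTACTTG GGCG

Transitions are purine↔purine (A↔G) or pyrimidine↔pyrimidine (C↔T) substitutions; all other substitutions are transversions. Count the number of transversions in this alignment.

The sequences differ at positions 5 (G/T, transversion), 6 (A/C, transversion), 10 (A/C, transversion), 12 (A/T, transversion), 15 (G/T, transversion), 18 (A/T, transversion), 22 (T/G, transversion), 24 (A/G, transition).
Of the 8 differences, 1 transition and 7 transversions, so the answer is 7.

7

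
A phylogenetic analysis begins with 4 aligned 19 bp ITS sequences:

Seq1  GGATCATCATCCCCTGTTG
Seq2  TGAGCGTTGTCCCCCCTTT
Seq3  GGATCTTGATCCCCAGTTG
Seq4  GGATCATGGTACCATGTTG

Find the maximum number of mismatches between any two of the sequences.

Pairwise Hamming distances:
  Seq1 vs Seq2: 8
  Seq1 vs Seq3: 3
  Seq1 vs Seq4: 4
  Seq2 vs Seq3: 8
  Seq2 vs Seq4: 9
  Seq3 vs Seq4: 5
The largest is 9, between Seq2 and Seq4.

9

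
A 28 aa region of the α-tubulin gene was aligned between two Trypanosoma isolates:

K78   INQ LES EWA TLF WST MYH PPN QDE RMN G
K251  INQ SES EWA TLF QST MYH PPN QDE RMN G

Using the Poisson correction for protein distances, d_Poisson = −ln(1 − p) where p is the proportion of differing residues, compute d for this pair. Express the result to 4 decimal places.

0.0741

Mismatches occur at site 4 (L→S), site 13 (W→Q).
p = 2/28 = 0.071429.
d = −ln(1 − 0.071429) = −ln(0.928571) = 0.0741.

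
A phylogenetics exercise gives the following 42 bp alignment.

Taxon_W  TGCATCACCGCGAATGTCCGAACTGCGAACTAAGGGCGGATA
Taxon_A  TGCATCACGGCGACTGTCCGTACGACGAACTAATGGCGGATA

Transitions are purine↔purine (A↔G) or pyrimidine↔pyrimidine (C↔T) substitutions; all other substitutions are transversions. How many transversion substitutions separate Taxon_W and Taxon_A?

5

Differing sites — 9:C/G (Tv); 14:A/C (Tv); 21:A/T (Tv); 24:T/G (Tv); 25:G/A (Ti); 34:G/T (Tv).
Of the 6 differences, 1 transition and 5 transversions, so the answer is 5.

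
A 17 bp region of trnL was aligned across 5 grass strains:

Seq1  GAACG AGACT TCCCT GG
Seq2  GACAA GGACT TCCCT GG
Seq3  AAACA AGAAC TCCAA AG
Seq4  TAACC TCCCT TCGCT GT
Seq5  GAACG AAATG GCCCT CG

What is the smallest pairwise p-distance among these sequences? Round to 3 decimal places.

Pairwise Hamming distances:
  Seq1 vs Seq2: 4
  Seq1 vs Seq3: 7
  Seq1 vs Seq4: 7
  Seq1 vs Seq5: 5
  Seq2 vs Seq3: 9
  Seq2 vs Seq4: 9
  Seq2 vs Seq5: 9
  Seq3 vs Seq4: 12
  Seq3 vs Seq5: 9
  Seq4 vs Seq5: 11
The smallest is 4 mismatches, between Seq1 and Seq2; p = 4/17 = 0.235.

0.235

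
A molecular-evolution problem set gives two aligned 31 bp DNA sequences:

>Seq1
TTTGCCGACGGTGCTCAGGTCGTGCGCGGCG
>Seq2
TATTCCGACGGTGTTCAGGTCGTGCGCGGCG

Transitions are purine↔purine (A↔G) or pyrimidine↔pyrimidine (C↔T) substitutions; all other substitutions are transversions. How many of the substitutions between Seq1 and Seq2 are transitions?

Differing sites — 2:T/A (Tv); 4:G/T (Tv); 14:C/T (Ti).
Of the 3 differences, 1 transition and 2 transversions, so the answer is 1.

1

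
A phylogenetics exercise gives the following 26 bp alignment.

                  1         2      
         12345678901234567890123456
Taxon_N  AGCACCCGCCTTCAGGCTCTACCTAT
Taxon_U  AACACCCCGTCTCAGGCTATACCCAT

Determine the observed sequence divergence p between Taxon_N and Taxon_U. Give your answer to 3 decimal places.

Mismatches occur at site 2 (G/A), site 8 (G/C), site 9 (C/G), site 10 (C/T), site 11 (T/C), site 19 (C/A), site 24 (T/C).
There are 7 differences over 26 sites, so p = 7/26 = 0.269.

0.269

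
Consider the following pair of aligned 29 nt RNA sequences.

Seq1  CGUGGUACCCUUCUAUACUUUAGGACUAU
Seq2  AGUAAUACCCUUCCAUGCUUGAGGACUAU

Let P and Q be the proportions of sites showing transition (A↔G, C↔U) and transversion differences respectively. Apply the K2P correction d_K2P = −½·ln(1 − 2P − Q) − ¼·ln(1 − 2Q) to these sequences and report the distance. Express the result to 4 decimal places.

Differing sites — 1:C/A (Tv); 4:G/A (Ti); 5:G/A (Ti); 14:U/C (Ti); 17:A/G (Ti); 21:U/G (Tv).
Of the 6 differences, 4 transitions and 2 transversions over 29 sites: P = 4/29 = 0.137931, Q = 2/29 = 0.068966.
d = −0.5·ln(0.655172) − 0.25·ln(0.862068) = −0.5·(-0.422857) − 0.25·(-0.148421) = 0.2485.

0.2485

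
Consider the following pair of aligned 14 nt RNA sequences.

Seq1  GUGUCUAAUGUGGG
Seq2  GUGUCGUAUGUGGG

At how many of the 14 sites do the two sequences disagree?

2

The sequences differ at positions 6 (U/G), 7 (A/U).
That gives 2 mismatches out of 14 aligned sites, so the Hamming distance is 2.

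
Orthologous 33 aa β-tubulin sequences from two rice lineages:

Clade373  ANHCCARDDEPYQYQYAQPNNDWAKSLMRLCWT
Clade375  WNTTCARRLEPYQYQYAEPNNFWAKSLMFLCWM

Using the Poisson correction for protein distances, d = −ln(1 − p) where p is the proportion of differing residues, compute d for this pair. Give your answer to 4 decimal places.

0.3185

Mismatches occur at site 1 (A/W), site 3 (H/T), site 4 (C/T), site 8 (D/R), site 9 (D/L), site 18 (Q/E), site 22 (D/F), site 29 (R/F), site 33 (T/M).
p = 9/33 = 0.272727.
d = −ln(1 − 0.272727) = −ln(0.727273) = 0.3185.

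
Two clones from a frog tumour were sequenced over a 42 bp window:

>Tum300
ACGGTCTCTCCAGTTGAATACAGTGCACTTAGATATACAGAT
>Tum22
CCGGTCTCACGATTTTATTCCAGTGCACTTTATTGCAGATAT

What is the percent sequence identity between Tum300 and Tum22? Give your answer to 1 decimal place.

66.7%

Mismatches occur at site 1 (A→C), site 9 (T→A), site 11 (C→G), site 13 (G→T), site 16 (G→T), site 18 (A→T), site 20 (A→C), site 31 (A→T), site 32 (G→A), site 33 (A→T), site 35 (A→G), site 36 (T→C), site 38 (C→G), site 40 (G→T).
28 of the 42 sites match, so the percent identity is 28/42 × 100 = 66.7%.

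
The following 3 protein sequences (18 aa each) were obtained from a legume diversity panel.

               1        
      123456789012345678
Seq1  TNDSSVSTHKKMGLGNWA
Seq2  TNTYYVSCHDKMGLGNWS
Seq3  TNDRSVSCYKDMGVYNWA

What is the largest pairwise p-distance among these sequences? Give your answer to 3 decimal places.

0.500

Pairwise Hamming distances:
  Seq1 vs Seq2: 6
  Seq1 vs Seq3: 6
  Seq2 vs Seq3: 9
The largest is 9 mismatches, between Seq2 and Seq3; p = 9/18 = 0.500.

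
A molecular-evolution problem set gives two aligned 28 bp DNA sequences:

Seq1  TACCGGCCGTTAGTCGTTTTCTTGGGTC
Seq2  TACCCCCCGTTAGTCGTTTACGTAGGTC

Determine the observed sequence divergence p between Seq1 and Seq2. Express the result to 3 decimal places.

The sequences differ at positions 5 (G/C), 6 (G/C), 20 (T/A), 22 (T/G), 24 (G/A).
There are 5 differences over 28 sites, so p = 5/28 = 0.179.

0.179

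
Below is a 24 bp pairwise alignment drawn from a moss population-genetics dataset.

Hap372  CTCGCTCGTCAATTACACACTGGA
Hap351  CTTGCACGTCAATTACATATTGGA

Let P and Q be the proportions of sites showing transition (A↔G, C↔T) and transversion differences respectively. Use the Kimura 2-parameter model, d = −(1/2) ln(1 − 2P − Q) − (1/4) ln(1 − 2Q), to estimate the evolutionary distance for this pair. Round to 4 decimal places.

The sequences differ at positions 3 (C/T, transition), 6 (T/A, transversion), 18 (C/T, transition), 20 (C/T, transition).
Of the 4 differences, 3 transitions and 1 transversion over 24 sites: P = 3/24 = 0.125000, Q = 1/24 = 0.041667.
d = −0.5·ln(0.708333) − 0.25·ln(0.916666) = −0.5·(-0.344841) − 0.25·(-0.087012) = 0.1942.

0.1942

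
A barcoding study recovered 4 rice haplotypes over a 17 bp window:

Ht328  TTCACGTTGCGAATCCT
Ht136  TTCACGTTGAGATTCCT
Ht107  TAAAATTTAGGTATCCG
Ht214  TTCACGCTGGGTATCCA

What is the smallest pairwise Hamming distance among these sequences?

Pairwise Hamming distances:
  Ht328 vs Ht136: 2
  Ht328 vs Ht107: 8
  Ht328 vs Ht214: 4
  Ht136 vs Ht107: 9
  Ht136 vs Ht214: 5
  Ht107 vs Ht214: 7
The smallest is 2, between Ht328 and Ht136.

2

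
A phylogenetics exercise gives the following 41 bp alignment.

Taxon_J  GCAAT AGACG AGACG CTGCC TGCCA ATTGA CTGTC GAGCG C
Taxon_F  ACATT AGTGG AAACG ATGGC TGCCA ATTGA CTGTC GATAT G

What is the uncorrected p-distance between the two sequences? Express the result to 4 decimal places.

0.2683

The sequences differ at positions 1 (G/A), 4 (A/T), 8 (A/T), 9 (C/G), 12 (G/A), 16 (C/A), 19 (C/G), 38 (G/T), 39 (C/A), 40 (G/T), 41 (C/G).
There are 11 differences over 41 sites, so p = 11/41 = 0.2683.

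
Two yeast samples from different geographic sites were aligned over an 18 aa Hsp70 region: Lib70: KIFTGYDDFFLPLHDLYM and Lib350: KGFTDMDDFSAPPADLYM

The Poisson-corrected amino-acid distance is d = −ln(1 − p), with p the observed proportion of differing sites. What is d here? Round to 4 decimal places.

The sequences differ at positions 2 (I/G), 5 (G/D), 6 (Y/M), 10 (F/S), 11 (L/A), 13 (L/P), 14 (H/A).
p = 7/18 = 0.388889.
d = −ln(1 − 0.388889) = −ln(0.611111) = 0.4925.

0.4925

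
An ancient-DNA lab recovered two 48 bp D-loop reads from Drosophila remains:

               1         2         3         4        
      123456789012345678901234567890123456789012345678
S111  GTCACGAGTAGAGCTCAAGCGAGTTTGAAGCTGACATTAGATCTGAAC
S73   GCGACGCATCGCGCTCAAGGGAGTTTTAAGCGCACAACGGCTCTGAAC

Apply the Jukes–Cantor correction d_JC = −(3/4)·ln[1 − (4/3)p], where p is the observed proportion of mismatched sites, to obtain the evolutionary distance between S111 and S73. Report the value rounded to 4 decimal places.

0.3694

Differing sites — 2:T/C; 3:C/G; 7:A/C; 8:G/A; 10:A/C; 12:A/C; 20:C/G; 27:G/T; 32:T/G; 33:G/C; 37:T/A; 38:T/C; 39:A/G; 41:A/C.
p = 14/48 = 0.291667.
d = −0.75 · ln(1 − (4/3)·0.291667) = −0.75 · ln(0.611111) = −0.75 · (-0.492477) = 0.3694.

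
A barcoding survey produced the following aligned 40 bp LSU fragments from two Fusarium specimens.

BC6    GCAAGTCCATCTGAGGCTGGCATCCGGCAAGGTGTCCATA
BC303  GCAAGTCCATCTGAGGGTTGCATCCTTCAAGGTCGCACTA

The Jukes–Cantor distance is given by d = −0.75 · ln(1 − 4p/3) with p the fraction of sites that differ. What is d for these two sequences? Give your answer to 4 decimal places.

The sequences differ at positions 17 (C/G), 19 (G/T), 26 (G/T), 27 (G/T), 34 (G/C), 35 (T/G), 37 (C/A), 38 (A/C).
p = 8/40 = 0.200000.
d = −0.75 · ln(1 − (4/3)·0.200000) = −0.75 · ln(0.733333) = −0.75 · (-0.310155) = 0.2326.

0.2326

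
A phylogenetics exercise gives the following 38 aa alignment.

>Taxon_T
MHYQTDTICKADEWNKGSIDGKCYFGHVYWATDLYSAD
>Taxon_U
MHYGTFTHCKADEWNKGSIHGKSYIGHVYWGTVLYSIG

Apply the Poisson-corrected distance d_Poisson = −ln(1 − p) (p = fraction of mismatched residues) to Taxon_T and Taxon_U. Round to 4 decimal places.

0.3054

The sequences differ at positions 4 (Q/G), 6 (D/F), 8 (I/H), 20 (D/H), 23 (C/S), 25 (F/I), 31 (A/G), 33 (D/V), 37 (A/I), 38 (D/G).
p = 10/38 = 0.263158.
d = −ln(1 − 0.263158) = −ln(0.736842) = 0.3054.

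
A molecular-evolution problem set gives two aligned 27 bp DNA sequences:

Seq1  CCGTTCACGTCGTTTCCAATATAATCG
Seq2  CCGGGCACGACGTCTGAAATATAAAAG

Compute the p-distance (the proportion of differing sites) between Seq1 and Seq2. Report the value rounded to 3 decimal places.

0.296

The sequences differ at positions 4 (T/G), 5 (T/G), 10 (T/A), 14 (T/C), 16 (C/G), 17 (C/A), 25 (T/A), 26 (C/A).
There are 8 differences over 27 sites, so p = 8/27 = 0.296.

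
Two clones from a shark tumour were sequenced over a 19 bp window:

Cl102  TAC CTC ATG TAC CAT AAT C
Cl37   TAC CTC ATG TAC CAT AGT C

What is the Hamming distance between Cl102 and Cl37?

1

The sequences differ at position 17 (A/G).
That gives 1 mismatch out of 19 aligned sites, so the Hamming distance is 1.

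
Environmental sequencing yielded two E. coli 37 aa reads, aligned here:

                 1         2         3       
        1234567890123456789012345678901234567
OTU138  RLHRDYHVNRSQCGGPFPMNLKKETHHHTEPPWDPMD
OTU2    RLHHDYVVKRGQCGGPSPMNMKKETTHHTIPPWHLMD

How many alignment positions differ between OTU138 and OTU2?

The sequences differ at positions 4 (R/H), 7 (H/V), 9 (N/K), 11 (S/G), 17 (F/S), 21 (L/M), 26 (H/T), 30 (E/I), 34 (D/H), 35 (P/L).
That gives 10 mismatches out of 37 aligned sites, so the Hamming distance is 10.

10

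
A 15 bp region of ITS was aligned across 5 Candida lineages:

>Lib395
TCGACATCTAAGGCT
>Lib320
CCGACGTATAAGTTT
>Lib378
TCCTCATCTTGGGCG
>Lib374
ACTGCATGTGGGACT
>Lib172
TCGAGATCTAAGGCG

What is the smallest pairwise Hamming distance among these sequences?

2

Pairwise Hamming distances:
  Lib395 vs Lib320: 5
  Lib395 vs Lib378: 5
  Lib395 vs Lib374: 7
  Lib395 vs Lib172: 2
  Lib320 vs Lib378: 10
  Lib320 vs Lib374: 9
  Lib320 vs Lib172: 7
  Lib378 vs Lib374: 7
  Lib378 vs Lib172: 5
  Lib374 vs Lib172: 9
The smallest is 2, between Lib395 and Lib172.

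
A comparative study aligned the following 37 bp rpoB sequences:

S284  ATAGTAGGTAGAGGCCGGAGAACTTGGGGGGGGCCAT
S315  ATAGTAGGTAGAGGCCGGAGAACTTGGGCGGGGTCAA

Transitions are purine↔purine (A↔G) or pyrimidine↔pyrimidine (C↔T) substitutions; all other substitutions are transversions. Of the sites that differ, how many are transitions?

1

Mismatches occur at site 29 (G↔C, transversion), site 34 (C↔T, transition), site 37 (T↔A, transversion).
Of the 3 differences, 1 transition and 2 transversions, so the answer is 1.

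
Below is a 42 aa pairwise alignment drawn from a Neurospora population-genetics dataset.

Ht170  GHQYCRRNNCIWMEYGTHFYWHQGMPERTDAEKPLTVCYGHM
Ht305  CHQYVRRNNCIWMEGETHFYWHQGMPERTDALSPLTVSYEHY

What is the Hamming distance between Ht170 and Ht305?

Mismatches occur at site 1 (G→C), site 5 (C→V), site 15 (Y→G), site 16 (G→E), site 32 (E→L), site 33 (K→S), site 38 (C→S), site 40 (G→E), site 42 (M→Y).
That gives 9 mismatches out of 42 aligned sites, so the Hamming distance is 9.

9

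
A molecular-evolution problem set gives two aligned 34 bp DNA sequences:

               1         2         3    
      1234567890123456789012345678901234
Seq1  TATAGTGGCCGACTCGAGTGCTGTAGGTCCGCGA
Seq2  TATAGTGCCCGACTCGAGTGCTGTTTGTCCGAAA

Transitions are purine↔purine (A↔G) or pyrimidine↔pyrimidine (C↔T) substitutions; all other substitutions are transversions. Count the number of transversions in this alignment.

4

Mismatches occur at site 8 (G→C, transversion), site 25 (A→T, transversion), site 26 (G→T, transversion), site 32 (C→A, transversion), site 33 (G→A, transition).
Of the 5 differences, 1 transition and 4 transversions, so the answer is 4.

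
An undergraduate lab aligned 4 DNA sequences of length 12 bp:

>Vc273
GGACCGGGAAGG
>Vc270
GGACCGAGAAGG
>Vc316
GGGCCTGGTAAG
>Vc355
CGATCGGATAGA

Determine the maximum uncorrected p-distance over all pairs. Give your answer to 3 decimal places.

0.583

Pairwise Hamming distances:
  Vc273 vs Vc270: 1
  Vc273 vs Vc316: 4
  Vc273 vs Vc355: 5
  Vc270 vs Vc316: 5
  Vc270 vs Vc355: 6
  Vc316 vs Vc355: 7
The largest is 7 mismatches, between Vc316 and Vc355; p = 7/12 = 0.583.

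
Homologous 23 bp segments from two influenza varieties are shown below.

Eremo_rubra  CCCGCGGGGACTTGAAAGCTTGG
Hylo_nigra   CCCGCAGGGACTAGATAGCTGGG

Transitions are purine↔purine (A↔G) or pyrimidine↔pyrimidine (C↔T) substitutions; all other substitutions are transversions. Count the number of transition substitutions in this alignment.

Differing sites — 6:G/A (Ti); 13:T/A (Tv); 16:A/T (Tv); 21:T/G (Tv).
Of the 4 differences, 1 transition and 3 transversions, so the answer is 1.

1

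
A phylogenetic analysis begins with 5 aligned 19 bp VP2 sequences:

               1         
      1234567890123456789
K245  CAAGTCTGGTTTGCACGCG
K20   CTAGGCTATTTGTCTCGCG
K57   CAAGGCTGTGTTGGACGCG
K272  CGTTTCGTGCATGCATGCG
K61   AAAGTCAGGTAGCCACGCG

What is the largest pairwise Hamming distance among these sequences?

Pairwise Hamming distances:
  K245 vs K20: 7
  K245 vs K57: 4
  K245 vs K272: 8
  K245 vs K61: 5
  K20 vs K57: 7
  K20 vs K272: 13
  K20 vs K61: 9
  K57 vs K272: 11
  K57 vs K61: 9
  K272 vs K61: 10
The largest is 13, between K20 and K272.

13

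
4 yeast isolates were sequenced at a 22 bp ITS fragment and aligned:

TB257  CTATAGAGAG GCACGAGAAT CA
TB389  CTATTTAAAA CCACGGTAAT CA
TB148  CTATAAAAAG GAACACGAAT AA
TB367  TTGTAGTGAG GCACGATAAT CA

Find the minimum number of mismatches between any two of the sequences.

4

Pairwise Hamming distances:
  TB257 vs TB389: 7
  TB257 vs TB148: 6
  TB257 vs TB367: 4
  TB389 vs TB148: 9
  TB389 vs TB367: 9
  TB148 vs TB367: 10
The smallest is 4, between TB257 and TB367.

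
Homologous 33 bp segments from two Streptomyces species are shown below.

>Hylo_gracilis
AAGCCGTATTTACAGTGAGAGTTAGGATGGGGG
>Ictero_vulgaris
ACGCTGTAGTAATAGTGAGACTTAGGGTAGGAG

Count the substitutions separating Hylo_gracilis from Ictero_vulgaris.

Mismatches occur at site 2 (A/C), site 5 (C/T), site 9 (T/G), site 11 (T/A), site 13 (C/T), site 21 (G/C), site 27 (A/G), site 29 (G/A), site 32 (G/A).
That gives 9 mismatches out of 33 aligned sites, so the Hamming distance is 9.

9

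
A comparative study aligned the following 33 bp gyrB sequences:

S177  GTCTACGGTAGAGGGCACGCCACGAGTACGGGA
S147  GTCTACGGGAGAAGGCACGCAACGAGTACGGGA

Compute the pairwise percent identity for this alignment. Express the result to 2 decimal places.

90.91%

Mismatches occur at site 9 (T→G), site 13 (G→A), site 21 (C→A).
30 of the 33 sites match, so the percent identity is 30/33 × 100 = 90.91%.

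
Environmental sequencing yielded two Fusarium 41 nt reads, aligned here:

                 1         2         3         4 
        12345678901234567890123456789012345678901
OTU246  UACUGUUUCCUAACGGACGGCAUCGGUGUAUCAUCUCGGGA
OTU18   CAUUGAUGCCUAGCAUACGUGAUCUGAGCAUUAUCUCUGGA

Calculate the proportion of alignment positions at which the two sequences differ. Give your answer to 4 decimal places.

0.3415

The sequences differ at positions 1 (U/C), 3 (C/U), 6 (U/A), 8 (U/G), 13 (A/G), 15 (G/A), 16 (G/U), 20 (G/U), 21 (C/G), 25 (G/U), 27 (U/A), 29 (U/C), 32 (C/U), 38 (G/U).
There are 14 differences over 41 sites, so p = 14/41 = 0.3415.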